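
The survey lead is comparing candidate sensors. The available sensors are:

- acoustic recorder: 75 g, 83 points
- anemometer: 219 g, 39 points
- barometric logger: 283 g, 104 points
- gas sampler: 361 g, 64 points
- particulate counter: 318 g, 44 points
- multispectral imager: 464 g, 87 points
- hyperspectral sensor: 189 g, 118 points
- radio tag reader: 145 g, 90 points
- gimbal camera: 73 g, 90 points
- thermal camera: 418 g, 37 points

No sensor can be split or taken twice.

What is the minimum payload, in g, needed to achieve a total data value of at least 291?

Look for the lowest-payload combination reaching 291.
acoustic recorder + hyperspectral sensor + gimbal camera: 291 data value at 337 g.
No combination under 337 g hits 291.

337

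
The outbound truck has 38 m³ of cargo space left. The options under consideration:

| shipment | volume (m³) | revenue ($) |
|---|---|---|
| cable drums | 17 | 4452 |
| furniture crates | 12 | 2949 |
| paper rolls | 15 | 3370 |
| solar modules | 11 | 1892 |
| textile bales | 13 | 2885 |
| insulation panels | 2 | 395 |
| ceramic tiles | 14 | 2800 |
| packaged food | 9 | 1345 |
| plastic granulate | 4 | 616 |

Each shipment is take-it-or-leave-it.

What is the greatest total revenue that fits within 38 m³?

Taking the top-ratio shipments first gives cable drums + furniture crates + insulation panels + plastic granulate for 8412 (35 m³).
The 12 m³ tied up in furniture crates is better spent on paper rolls — total rises to 8833 (38 m³).

8833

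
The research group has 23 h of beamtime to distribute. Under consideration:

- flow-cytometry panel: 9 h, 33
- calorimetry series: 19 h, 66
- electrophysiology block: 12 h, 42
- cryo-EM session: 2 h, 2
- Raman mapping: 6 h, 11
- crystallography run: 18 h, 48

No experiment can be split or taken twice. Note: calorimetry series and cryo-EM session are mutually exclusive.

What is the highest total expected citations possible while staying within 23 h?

77

Density check — flow-cytometry panel 3.67, electrophysiology block 3.50, calorimetry series 3.47 are the best per h.
Best packing: flow-cytometry panel + electrophysiology block + cryo-EM session — 23 h, 77 total.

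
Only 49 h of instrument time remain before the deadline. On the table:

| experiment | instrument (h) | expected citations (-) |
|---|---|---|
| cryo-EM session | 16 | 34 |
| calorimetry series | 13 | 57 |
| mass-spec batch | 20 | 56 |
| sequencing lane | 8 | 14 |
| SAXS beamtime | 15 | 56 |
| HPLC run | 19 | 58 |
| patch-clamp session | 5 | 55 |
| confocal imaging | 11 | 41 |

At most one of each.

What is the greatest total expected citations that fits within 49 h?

The ratio heuristic lands on calorimetry series + SAXS beamtime + patch-clamp session + confocal imaging (209) but leaves 5 h idle.
Replace SAXS beamtime with HPLC run: the trade gains 2 net, giving 211 at 48 h.
The closest alternative, calorimetry series + mass-spec batch + patch-clamp session + confocal imaging, reaches only 209.

211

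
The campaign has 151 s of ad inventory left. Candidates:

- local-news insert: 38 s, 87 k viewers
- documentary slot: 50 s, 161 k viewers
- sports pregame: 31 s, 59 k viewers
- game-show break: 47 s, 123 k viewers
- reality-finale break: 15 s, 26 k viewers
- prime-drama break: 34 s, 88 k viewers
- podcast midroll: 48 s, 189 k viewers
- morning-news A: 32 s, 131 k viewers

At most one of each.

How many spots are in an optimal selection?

4

The maximum expected reach within 151 s is 507.
One optimal bundle: documentary slot + reality-finale break + podcast midroll + morning-news A (145 s).
All optima have 4 spots.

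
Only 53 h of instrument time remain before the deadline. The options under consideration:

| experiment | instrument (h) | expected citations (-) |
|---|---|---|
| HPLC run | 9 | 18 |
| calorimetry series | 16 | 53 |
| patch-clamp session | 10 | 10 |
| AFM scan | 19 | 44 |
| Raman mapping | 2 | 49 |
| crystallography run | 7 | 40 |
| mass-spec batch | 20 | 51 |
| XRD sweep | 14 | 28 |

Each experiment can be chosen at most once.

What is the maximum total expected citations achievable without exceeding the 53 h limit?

204

Taking the top-ratio experiments first gives calorimetry series + Raman mapping + crystallography run + mass-spec batch for 193 (45 h).
Dropping mass-spec batch frees 20 h; slotting in HPLC run + AFM scan (28 h) lifts the total to 204 at 53 h.
The closest alternative, calorimetry series + Raman mapping + crystallography run + mass-spec batch, reaches only 193.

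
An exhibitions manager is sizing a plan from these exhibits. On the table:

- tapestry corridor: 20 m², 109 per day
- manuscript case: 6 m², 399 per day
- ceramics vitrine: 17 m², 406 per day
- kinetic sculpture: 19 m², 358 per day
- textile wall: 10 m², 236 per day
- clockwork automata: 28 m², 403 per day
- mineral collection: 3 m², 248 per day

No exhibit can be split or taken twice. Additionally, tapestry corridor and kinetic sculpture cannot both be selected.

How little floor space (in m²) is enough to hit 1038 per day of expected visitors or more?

26

Need the lightest bundle worth ≥ 1038.
manuscript case + ceramics vitrine + mineral collection: 1053 expected visitors at 26 m².
Any bundle with less than 26 m² falls short of 1038.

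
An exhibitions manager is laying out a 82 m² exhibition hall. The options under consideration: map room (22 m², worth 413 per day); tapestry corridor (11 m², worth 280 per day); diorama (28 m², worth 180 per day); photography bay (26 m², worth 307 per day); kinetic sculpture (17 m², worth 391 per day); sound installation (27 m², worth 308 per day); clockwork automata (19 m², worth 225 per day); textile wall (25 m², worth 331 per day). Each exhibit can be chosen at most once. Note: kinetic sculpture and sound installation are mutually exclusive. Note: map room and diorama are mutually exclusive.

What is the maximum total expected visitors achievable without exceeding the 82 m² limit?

1415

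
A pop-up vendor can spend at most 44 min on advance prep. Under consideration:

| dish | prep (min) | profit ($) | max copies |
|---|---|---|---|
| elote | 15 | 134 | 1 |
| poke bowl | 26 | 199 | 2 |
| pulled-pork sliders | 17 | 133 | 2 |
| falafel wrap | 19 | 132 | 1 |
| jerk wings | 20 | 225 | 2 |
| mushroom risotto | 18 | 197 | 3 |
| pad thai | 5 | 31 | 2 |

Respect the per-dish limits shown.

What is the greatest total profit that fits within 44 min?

453

By profit per min: jerk wings 11.25, mushroom risotto 10.94, elote 8.93 lead.
A density-first pass picks 2×jerk wings — 450 at 40 min.
Dropping jerk wings frees 20 min; slotting in mushroom risotto + pad thai (23 min) lifts the total to 453 at 43 min.
Nothing else within 44 min beats 453.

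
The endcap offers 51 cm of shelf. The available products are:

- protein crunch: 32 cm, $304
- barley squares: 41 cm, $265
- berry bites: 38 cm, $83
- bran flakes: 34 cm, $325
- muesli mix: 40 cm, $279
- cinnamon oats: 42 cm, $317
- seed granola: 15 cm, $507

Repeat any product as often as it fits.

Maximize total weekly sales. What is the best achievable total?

Taking 3×seed granola: 45 cm used, 1521 in weekly sales.

1521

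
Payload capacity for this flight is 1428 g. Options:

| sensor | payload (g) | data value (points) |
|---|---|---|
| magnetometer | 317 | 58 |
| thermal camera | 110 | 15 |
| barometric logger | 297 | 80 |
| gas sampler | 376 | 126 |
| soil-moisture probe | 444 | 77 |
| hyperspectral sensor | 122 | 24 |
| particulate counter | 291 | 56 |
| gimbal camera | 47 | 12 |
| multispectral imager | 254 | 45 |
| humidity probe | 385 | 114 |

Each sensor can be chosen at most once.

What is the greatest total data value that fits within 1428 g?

390

The ratio heuristic lands on thermal camera + barometric logger + gas sampler + hyperspectral sensor + gimbal camera + humidity probe (371) but leaves 91 g idle.
Replace thermal camera and hyperspectral sensor with magnetometer: the trade gains 19 net, giving 390 at 1422 g.
Runner-up barometric logger + gas sampler + particulate counter + gimbal camera + humidity probe tops out at 388.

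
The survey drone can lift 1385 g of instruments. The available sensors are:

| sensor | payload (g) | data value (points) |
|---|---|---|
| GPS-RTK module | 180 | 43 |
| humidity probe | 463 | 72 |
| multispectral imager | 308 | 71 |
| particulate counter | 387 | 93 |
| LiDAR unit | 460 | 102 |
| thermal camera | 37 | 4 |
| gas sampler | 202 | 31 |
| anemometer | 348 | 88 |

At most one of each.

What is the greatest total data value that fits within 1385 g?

Taking the top-ratio sensors first gives GPS-RTK module + multispectral imager + particulate counter + thermal camera + anemometer for 299 (1260 g).
The 345 g tied up in multispectral imager and thermal camera is better spent on LiDAR unit — total rises to 326 (1375 g).
Runner-up GPS-RTK module + multispectral imager + particulate counter + LiDAR unit + thermal camera tops out at 313.

326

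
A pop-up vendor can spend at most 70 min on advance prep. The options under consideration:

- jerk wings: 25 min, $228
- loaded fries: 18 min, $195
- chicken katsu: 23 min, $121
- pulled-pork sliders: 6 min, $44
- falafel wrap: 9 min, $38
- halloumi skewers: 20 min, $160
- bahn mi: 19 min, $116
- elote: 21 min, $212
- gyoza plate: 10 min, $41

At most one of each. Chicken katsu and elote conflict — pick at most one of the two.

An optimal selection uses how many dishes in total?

4

The maximum profit within 70 min is 679.
For example jerk wings + loaded fries + pulled-pork sliders + elote achieves it, using 70 min.
Every optimal selection uses 4 dishes.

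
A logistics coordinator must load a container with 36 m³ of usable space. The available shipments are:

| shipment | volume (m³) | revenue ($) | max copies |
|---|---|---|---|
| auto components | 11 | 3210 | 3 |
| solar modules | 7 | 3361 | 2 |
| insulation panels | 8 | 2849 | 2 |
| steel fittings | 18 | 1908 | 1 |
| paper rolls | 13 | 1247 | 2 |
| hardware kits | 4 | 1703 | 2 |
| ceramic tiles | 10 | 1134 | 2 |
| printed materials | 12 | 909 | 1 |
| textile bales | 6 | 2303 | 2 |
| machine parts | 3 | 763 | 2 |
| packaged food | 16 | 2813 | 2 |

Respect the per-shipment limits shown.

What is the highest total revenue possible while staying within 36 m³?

15280

Taking the top-ratio shipments first gives 2×solar modules + 2×hardware kits + 2×textile bales for 14734 (34 m³).
Dropping textile bales frees 6 m³; slotting in insulation panels (8 m³) lifts the total to 15280 at 36 m³.
That's the maximum — no swap from here does better than 15280.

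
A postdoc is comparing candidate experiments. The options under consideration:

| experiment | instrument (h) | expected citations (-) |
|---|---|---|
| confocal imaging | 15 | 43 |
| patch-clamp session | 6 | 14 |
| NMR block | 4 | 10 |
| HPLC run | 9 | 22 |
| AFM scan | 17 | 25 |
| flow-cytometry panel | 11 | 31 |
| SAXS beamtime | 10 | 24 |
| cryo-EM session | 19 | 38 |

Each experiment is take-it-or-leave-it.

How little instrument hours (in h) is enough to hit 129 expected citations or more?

Minimise h subject to total expected citations ≥ 129.
confocal imaging + NMR block + HPLC run + flow-cytometry panel + SAXS beamtime: 130 expected citations at 49 h.
Any bundle with less than 49 h falls short of 129.

49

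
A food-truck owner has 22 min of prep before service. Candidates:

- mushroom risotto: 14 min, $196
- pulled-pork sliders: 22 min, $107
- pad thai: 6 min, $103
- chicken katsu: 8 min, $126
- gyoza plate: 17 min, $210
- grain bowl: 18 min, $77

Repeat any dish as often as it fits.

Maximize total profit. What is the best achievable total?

355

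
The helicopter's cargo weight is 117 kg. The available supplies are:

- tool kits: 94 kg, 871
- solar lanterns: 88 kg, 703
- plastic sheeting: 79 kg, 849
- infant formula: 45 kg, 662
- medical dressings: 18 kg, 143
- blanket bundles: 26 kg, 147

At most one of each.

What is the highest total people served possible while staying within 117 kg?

1014

A density-first pass picks infant formula + medical dressings + blanket bundles — 952 at 89 kg.
Dropping infant formula and blanket bundles frees 71 kg; slotting in tool kits (94 kg) lifts the total to 1014 at 112 kg.
Runner-up plastic sheeting + blanket bundles tops out at 996.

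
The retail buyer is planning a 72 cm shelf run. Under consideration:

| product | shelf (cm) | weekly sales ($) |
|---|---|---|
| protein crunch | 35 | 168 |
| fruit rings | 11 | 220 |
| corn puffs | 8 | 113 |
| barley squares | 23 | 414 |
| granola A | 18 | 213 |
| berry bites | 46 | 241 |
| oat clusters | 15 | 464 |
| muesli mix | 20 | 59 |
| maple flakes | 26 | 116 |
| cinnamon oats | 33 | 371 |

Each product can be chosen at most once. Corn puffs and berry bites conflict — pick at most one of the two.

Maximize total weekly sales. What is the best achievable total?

The ratio heuristic lands on fruit rings + corn puffs + barley squares + oat clusters (1211) but leaves 15 cm idle.
The 8 cm tied up in corn puffs is better spent on granola A — total rises to 1311 (67 cm).
Every other selection either busts 72 cm or breaks a pairing rule or fails to beat 1311.

1311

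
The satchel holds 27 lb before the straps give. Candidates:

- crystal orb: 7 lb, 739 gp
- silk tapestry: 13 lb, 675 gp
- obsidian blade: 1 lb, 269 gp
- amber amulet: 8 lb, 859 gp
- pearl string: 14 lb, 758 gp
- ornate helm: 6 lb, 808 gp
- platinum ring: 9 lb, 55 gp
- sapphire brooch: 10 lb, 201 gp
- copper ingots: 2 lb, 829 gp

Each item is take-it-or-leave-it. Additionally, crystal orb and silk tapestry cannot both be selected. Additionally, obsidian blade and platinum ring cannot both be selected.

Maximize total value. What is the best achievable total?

3504

The ratio ordering already packs tightly: crystal orb + obsidian blade + amber amulet + ornate helm + copper ingots, 24 lb, 3504.
No other feasible combination exceeds 3504.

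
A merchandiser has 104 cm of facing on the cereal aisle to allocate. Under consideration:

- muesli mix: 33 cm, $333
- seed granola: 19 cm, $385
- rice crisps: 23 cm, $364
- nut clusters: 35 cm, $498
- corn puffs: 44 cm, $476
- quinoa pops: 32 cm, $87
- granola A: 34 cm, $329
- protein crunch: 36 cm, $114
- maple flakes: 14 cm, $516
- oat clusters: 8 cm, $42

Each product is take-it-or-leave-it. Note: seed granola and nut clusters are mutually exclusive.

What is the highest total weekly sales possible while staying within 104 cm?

1741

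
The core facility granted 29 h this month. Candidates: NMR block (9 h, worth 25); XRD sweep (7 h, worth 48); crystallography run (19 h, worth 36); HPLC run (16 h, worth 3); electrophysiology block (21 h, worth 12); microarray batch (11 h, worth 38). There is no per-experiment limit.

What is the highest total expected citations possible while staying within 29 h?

4×XRD sweep uses 28 of the 29 h and totals 192.
No other feasible combination exceeds 192.

192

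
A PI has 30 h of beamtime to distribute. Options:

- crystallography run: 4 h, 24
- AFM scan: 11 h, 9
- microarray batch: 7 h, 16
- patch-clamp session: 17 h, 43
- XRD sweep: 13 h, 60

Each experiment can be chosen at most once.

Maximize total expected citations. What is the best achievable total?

103

By expected citations per h: crystallography run 6.00, XRD sweep 4.62, patch-clamp session 2.53 lead.
The ratio heuristic lands on crystallography run + microarray batch + XRD sweep (100) but leaves 6 h idle.
The 11 h tied up in crystallography run and microarray batch is better spent on patch-clamp session — total rises to 103 (30 h).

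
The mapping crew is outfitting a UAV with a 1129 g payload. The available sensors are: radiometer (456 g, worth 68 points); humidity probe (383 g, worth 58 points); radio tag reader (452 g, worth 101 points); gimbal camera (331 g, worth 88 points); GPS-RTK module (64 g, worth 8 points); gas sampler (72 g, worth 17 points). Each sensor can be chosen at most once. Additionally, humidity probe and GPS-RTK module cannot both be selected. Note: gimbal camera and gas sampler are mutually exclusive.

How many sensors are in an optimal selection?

The maximum data value within 1129 g is 197.
For example radio tag reader + gimbal camera + GPS-RTK module achieves it, using 847 g.
Any selection reaching 197 contains exactly 3 sensors.

3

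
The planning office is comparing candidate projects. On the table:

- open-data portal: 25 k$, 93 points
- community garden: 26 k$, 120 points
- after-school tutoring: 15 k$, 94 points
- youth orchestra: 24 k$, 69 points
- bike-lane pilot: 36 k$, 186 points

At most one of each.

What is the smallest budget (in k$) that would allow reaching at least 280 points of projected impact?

51

Look for the lowest-budget combination reaching 280.
after-school tutoring + bike-lane pilot: 280 projected impact at 51 k$.
Below 51 k$ the best achievable stays under 280.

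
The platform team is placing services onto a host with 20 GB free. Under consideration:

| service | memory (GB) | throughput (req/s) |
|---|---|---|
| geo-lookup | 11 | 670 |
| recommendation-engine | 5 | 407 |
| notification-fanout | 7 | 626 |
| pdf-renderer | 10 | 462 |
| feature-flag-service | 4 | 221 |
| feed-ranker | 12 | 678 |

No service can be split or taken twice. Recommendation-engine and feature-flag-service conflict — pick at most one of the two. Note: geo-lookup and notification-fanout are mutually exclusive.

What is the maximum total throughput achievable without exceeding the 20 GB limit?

1304

Density check — notification-fanout 89.43, recommendation-engine 81.40, geo-lookup 60.91 are the best per GB.
Notification-fanout + feed-ranker uses 19 of the 20 GB and totals 1304.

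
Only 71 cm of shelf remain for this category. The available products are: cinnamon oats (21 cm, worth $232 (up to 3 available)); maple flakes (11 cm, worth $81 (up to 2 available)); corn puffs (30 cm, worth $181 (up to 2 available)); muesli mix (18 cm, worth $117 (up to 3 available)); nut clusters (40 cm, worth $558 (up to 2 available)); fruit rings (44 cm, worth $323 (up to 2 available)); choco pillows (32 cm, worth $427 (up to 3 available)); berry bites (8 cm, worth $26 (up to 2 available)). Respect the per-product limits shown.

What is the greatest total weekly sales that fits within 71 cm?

By weekly sales per cm: nut clusters 13.95, choco pillows 13.34, cinnamon oats 11.05 lead.
A density-first pass picks cinnamon oats + nut clusters + berry bites — 816 at 69 cm.
Replace cinnamon oats and nut clusters and berry bites with 2×choco pillows: the trade gains 38 net, giving 854 at 64 cm.

854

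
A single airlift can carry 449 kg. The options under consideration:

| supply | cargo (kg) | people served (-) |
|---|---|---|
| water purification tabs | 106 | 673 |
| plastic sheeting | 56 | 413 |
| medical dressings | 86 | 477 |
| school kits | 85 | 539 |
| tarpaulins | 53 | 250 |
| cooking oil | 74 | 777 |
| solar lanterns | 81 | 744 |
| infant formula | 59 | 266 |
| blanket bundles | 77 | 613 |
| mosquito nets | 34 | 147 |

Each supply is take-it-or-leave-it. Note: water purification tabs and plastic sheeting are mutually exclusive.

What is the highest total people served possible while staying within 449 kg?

Ranking by ratio (people served/kg): cooking oil 10.50, solar lanterns 9.19, blanket bundles 7.96.
Best packing: plastic sheeting + school kits + cooking oil + solar lanterns + infant formula + blanket bundles — 432 kg, 3352 total.
Next best is water purification tabs + school kits + cooking oil + solar lanterns + blanket bundles at 3346 (423 kg) — short by 6.

3352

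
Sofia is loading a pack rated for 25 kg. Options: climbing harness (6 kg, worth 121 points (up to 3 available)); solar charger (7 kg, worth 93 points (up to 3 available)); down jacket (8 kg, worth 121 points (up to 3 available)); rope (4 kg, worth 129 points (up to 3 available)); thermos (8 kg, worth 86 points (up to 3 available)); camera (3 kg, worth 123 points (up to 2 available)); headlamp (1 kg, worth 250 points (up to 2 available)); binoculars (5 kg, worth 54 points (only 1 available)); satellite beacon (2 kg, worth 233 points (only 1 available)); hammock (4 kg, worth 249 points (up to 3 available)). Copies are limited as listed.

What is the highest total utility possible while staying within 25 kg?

1738

By utility per kg: headlamp 250.00, satellite beacon 116.50, hammock 62.25, camera 41.00 lead.
Taking the top-ratio items first gives 2×camera + 2×headlamp + satellite beacon + 3×hammock for 1726 (22 kg).
Dropping 2×camera frees 6 kg; slotting in 2×rope (8 kg) lifts the total to 1738 at 24 kg.
That's the maximum — no swap from here does better than 1738.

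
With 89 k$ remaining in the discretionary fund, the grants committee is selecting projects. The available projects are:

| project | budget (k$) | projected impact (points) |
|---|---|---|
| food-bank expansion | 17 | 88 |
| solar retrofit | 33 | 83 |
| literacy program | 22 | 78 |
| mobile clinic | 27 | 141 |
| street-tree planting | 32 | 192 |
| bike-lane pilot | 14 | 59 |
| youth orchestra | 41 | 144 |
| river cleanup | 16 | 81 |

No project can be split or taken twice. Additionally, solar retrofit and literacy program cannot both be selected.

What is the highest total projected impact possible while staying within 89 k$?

473

Taking the top-ratio projects first gives food-bank expansion + mobile clinic + street-tree planting for 421 (76 k$).
Replace food-bank expansion with bike-lane pilot + river cleanup: the trade gains 52 net, giving 473 at 89 k$.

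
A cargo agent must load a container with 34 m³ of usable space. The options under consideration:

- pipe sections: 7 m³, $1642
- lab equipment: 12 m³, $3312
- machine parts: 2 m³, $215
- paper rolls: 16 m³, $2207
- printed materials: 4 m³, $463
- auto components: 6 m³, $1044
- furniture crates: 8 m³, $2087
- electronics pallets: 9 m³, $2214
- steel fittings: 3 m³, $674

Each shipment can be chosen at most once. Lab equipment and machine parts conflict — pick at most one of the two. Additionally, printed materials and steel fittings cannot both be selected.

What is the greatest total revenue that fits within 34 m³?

Lab equipment + furniture crates + electronics pallets + steel fittings uses 32 of the 34 m³ and totals 8287.

8287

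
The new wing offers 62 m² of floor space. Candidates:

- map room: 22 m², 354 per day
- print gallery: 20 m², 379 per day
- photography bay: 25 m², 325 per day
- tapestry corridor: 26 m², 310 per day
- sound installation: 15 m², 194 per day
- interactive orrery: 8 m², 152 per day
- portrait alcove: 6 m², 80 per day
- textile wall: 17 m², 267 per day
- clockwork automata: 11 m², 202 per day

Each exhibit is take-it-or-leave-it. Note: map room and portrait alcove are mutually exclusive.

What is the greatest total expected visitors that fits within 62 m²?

Best packing: map room + print gallery + interactive orrery + clockwork automata — 61 m², 1087 total.
Nothing else feasible within 62 m² beats 1087.

1087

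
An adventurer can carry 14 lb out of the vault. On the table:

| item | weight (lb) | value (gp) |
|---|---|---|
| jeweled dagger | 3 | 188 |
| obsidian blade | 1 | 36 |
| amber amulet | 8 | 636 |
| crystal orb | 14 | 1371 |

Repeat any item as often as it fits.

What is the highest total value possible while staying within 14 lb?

Crystal orb uses 14 of the 14 lb and totals 1371.
Every other selection either busts 14 lb or fails to beat 1371.

1371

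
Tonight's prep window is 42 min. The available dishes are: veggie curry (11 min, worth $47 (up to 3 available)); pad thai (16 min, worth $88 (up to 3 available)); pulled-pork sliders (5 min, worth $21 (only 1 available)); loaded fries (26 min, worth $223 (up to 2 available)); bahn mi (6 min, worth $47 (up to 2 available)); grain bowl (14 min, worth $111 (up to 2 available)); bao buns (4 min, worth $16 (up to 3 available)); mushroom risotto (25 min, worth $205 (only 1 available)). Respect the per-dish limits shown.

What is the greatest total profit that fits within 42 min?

334

Loaded fries + grain bowl uses 40 of the 42 min and totals 334.
Every other selection either busts 42 min or exceeds an availability limit or fails to beat 334.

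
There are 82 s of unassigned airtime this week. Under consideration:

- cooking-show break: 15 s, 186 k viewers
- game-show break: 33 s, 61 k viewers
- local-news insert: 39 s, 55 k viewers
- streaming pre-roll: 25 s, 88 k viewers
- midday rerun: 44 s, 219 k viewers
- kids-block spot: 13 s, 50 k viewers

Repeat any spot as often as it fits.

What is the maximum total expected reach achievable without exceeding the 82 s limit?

930

Taking 5×cooking-show break: 75 s used, 930 in expected reach.
Every other selection either busts 82 s or fails to beat 930.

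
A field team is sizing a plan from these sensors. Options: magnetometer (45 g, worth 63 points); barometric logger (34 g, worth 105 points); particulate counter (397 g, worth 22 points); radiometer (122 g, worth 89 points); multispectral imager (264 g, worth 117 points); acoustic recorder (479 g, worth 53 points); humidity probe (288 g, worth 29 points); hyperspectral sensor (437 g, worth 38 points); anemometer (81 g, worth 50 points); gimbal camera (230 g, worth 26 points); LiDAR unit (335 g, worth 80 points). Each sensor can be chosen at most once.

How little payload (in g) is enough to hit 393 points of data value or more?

546

Look for the lowest-payload combination reaching 393.
magnetometer + barometric logger + radiometer + multispectral imager + anemometer reaches 424 using 546 g.
Any bundle with less than 546 g falls short of 393.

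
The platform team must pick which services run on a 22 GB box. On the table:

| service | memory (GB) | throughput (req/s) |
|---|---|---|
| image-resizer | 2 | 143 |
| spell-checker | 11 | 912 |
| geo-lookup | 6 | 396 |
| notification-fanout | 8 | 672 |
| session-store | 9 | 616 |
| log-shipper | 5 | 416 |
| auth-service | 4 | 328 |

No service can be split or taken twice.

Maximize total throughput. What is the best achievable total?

Taking the top-ratio services first gives image-resizer + notification-fanout + log-shipper + auth-service for 1559 (19 GB).
Dropping notification-fanout frees 8 GB; slotting in spell-checker (11 GB) lifts the total to 1799 at 22 GB.
Nothing else within 22 GB beats 1799.

1799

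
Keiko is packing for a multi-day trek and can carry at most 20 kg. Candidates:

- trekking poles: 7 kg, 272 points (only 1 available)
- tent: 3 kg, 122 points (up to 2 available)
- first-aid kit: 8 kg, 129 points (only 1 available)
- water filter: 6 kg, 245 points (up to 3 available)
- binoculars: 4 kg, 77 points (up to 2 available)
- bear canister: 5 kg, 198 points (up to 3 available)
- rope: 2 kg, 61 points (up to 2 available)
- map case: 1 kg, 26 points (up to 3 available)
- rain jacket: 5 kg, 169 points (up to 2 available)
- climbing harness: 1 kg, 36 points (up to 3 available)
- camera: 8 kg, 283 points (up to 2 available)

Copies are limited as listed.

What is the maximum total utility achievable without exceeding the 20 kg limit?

810

Taking the top-ratio items first gives 3×water filter + 2×climbing harness for 807 (20 kg).
The 8 kg tied up in water filter and 2×climbing harness is better spent on tent + bear canister — total rises to 810 (20 kg).
That's the maximum — no swap from here does better than 810.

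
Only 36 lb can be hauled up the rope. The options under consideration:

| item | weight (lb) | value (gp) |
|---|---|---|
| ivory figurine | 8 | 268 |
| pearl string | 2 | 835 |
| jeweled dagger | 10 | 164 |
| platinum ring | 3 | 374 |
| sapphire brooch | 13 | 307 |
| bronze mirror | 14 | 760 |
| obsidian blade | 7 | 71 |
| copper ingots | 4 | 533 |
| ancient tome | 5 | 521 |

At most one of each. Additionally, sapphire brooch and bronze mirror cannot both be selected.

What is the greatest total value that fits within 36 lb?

3291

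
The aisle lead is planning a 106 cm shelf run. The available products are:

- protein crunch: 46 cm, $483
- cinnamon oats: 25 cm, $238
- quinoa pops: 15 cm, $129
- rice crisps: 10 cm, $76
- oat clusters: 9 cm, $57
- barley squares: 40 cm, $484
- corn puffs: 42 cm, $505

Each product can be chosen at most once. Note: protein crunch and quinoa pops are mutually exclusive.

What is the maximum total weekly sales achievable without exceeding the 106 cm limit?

1175

Quinoa pops + oat clusters + barley squares + corn puffs uses 106 of the 106 cm and totals 1175.
An exhaustive check of the 128 subsets confirms 1175.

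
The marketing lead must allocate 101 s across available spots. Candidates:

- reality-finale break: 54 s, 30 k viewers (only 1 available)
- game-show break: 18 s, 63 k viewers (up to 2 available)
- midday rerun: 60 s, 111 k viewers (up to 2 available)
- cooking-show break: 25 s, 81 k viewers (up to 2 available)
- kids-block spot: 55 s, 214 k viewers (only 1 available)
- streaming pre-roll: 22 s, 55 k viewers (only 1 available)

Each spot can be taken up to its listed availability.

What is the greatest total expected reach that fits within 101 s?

A density-first pass picks 2×game-show break + kids-block spot — 340 at 91 s.
The 18 s tied up in game-show break is better spent on cooking-show break — total rises to 358 (98 s).

358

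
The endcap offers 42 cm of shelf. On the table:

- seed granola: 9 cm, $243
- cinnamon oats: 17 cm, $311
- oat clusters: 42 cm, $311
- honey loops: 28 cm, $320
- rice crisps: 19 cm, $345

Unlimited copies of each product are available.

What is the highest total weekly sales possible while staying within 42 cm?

Density check — seed granola 27.00, cinnamon oats 18.29, rice crisps 18.16 are the best per cm.
The ratio ordering already packs tightly: 4×seed granola, 36 cm, 972.

972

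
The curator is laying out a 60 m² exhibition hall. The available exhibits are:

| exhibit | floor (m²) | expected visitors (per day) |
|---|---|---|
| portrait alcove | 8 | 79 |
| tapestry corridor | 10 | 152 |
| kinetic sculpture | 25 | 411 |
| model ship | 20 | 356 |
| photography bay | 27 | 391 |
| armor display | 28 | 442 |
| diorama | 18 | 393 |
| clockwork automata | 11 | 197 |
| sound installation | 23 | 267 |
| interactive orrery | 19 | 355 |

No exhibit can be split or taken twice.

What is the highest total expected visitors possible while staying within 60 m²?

1104

The ratio heuristic lands on tapestry corridor + diorama + clockwork automata + interactive orrery (1097) but leaves 2 m² idle.
Replace tapestry corridor and clockwork automata with model ship: the trade gains 7 net, giving 1104 at 57 m².
Next best is tapestry corridor + model ship + diorama + clockwork automata at 1098 (59 m²) — short by 6.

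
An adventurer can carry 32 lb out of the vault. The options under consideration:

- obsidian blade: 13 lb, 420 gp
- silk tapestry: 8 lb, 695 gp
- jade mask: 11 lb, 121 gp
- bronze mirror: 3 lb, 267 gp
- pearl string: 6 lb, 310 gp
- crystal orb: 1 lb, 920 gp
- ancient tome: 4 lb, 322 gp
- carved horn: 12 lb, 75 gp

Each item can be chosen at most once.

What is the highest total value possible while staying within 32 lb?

2667

By value per lb: crystal orb 920.00, bronze mirror 89.00, silk tapestry 86.88 lead.
Greedy by ratio would take silk tapestry + bronze mirror + pearl string + crystal orb + ancient tome: 22 lb used, total 2514.
Dropping bronze mirror frees 3 lb; slotting in obsidian blade (13 lb) lifts the total to 2667 at 32 lb.
No other feasible combination exceeds 2667.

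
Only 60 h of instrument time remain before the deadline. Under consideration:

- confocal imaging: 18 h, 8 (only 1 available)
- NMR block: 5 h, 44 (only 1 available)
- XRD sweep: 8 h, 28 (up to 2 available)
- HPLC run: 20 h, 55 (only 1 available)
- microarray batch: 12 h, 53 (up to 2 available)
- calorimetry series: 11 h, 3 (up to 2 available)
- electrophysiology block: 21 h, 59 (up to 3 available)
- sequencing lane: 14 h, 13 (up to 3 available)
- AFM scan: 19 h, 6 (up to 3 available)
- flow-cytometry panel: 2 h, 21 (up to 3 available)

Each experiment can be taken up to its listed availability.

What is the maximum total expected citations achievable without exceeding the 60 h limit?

Filling by ratio: NMR block + 2×XRD sweep + 2×microarray batch + 3×flow-cytometry panel for 269, with 9 h left unused.
Replace microarray batch with electrophysiology block: the trade gains 6 net, giving 275 at 60 h.
Every other selection either busts 60 h or exceeds an availability limit or fails to beat 275.

275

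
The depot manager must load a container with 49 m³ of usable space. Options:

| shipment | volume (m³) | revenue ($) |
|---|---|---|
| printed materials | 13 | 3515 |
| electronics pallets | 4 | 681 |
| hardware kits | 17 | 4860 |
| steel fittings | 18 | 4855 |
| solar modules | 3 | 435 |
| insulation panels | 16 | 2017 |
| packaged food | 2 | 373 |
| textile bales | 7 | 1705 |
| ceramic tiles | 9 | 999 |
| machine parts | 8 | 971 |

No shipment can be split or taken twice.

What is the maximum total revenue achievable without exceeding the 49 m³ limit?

13230

Ranking by ratio (revenue/m³): hardware kits 285.88, printed materials 270.38, steel fittings 269.72, textile bales 243.57.
Best packing: printed materials + hardware kits + steel fittings — 48 m³, 13230 total.
Next best is electronics pallets + hardware kits + steel fittings + solar modules + textile bales at 12536 (49 m³) — short by 694.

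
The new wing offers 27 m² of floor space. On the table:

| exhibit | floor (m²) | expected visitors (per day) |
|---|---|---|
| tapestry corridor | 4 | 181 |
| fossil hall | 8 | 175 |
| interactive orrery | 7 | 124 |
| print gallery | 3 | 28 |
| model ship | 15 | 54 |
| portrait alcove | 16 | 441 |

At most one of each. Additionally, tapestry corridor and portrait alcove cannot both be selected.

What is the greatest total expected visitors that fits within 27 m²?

644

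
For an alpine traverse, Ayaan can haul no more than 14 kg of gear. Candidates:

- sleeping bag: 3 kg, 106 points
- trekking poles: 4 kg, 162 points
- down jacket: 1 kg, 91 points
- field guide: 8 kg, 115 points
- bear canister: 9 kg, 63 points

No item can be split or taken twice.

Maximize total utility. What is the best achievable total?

Filling by ratio: sleeping bag + trekking poles + down jacket for 359, with 6 kg left unused.
Dropping sleeping bag frees 3 kg; slotting in field guide (8 kg) lifts the total to 368 at 13 kg.
Next best is sleeping bag + trekking poles + down jacket at 359 (8 kg) — short by 9.

368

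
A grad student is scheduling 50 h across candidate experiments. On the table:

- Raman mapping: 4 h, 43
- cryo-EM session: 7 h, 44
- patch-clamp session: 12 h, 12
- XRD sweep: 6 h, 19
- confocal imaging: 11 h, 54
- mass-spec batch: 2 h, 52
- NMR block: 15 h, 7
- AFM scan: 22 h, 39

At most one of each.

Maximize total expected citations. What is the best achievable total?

232

Filling by ratio: Raman mapping + cryo-EM session + patch-clamp session + XRD sweep + confocal imaging + mass-spec batch for 224, with 8 h left unused.
The 18 h tied up in patch-clamp session and XRD sweep is better spent on AFM scan — total rises to 232 (46 h).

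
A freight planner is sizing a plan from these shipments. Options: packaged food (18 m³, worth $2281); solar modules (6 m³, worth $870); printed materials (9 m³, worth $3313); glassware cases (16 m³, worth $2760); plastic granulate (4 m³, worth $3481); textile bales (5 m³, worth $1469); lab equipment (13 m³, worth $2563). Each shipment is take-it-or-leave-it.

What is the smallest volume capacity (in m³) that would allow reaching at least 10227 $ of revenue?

31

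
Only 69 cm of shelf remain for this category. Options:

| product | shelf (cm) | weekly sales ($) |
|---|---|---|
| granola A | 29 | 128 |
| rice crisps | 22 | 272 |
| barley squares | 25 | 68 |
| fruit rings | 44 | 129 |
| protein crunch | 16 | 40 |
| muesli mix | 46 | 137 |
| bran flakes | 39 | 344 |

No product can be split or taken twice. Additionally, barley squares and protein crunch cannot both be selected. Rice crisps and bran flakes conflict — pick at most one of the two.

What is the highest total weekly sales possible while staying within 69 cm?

472

Ranking by ratio (weekly sales/cm): rice crisps 12.36, bran flakes 8.82, granola A 4.41, muesli mix 2.98.
Granola A + bran flakes uses 68 of the 69 cm and totals 472.
The closest alternative, granola A + rice crisps + protein crunch, reaches only 440.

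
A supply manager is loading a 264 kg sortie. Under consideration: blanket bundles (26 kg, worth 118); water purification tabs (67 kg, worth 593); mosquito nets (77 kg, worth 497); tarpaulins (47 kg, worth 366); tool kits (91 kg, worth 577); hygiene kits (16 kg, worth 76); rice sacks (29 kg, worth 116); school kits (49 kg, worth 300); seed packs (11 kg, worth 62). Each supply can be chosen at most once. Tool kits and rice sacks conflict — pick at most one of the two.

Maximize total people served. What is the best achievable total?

A density-first pass picks water purification tabs + mosquito nets + tarpaulins + school kits + seed packs — 1818 at 251 kg.
Dropping mosquito nets and seed packs frees 88 kg; slotting in tool kits (91 kg) lifts the total to 1836 at 254 kg.
No other feasible combination exceeds 1836.

1836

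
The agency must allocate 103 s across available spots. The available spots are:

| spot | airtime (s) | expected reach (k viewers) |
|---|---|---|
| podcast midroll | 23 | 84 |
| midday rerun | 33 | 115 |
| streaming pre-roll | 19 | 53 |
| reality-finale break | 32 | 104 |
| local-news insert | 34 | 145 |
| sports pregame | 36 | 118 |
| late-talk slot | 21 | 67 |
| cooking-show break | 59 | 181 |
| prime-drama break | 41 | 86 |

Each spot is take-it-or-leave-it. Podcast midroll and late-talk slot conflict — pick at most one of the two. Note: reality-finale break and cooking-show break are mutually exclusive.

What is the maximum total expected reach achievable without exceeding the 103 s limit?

378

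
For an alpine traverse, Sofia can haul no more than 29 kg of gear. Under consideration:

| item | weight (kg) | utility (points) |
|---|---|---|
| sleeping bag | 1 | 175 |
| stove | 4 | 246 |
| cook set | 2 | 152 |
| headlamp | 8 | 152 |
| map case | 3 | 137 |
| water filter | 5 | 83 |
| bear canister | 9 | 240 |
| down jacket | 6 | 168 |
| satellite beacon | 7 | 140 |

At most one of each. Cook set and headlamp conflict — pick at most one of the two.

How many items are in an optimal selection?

6

The maximum utility within 29 kg is 1121.
One optimal bundle: sleeping bag + stove + cook set + bear canister + down jacket + satellite beacon (29 kg).
All optima have 6 items.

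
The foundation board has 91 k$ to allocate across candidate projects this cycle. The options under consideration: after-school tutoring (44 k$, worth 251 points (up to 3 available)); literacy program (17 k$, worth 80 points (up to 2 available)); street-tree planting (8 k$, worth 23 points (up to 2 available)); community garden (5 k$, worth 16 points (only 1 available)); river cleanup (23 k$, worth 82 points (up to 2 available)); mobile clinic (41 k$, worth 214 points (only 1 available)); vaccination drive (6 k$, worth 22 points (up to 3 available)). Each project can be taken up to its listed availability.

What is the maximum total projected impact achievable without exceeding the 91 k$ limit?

502

2×after-school tutoring uses 88 of the 91 k$ and totals 502.
Every other selection either busts 91 k$ or exceeds an availability limit or fails to beat 502.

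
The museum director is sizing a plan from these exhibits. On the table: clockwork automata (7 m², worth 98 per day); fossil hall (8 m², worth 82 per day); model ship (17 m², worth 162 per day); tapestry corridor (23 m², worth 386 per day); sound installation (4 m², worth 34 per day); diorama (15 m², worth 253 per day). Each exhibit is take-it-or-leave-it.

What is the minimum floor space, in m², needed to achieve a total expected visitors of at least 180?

Look for the lowest-floor combination reaching 180.
clockwork automata + fossil hall reaches 180 using 15 m².
Any bundle with less than 15 m² falls short of 180.

15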